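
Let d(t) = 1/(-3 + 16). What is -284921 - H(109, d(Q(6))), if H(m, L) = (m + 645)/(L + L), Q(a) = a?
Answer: -289822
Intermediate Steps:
d(t) = 1/13
H(m, L) = (645 + m)/(2*L) (H(m, L) = (645 + m)/((2*L)) = (645 + m)*(1/(2*L)) = (645 + m)/(2*L))
-284921 - H(109, d(Q(6))) = -284921 - (645 + 109)/(2*1/13) = -284921 - 13*754/2 = -284921 - 1*4901 = -284921 - 4901 = -289822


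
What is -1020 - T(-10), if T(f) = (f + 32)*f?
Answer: -800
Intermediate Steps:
T(f) = f*(32 + f) (T(f) = (32 + f)*f = f*(32 + f))
-1020 - T(-10) = -1020 - (-10)*(32 - 10) = -1020 - (-10)*22 = -1020 - 1*(-220) = -1020 + 220 = -800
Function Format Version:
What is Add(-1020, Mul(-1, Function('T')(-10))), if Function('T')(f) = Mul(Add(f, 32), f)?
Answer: -800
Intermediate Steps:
Function('T')(f) = Mul(f, Add(32, f)) (Function('T')(f) = Mul(Add(32, f), f) = Mul(f, Add(32, f)))
Add(-1020, Mul(-1, Function('T')(-10))) = Add(-1020, Mul(-1, Mul(-10, Add(32, -10)))) = Add(-1020, Mul(-1, Mul(-10, 22))) = Add(-1020, Mul(-1, -220)) = Add(-1020, 220) = -800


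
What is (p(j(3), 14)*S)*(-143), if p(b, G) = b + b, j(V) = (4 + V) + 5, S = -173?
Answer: 593736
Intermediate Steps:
j(V) = 9 + V
p(b, G) = 2*b
(p(j(3), 14)*S)*(-143) = ((2*(9 + 3))*(-173))*(-143) = ((2*12)*(-173))*(-143) = (24*(-173))*(-143) = -4152*(-143) = 593736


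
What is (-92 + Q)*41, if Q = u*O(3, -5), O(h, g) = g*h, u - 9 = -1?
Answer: -8692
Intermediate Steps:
u = 8 (u = 9 - 1 = 8)
Q = -120 (Q = 8*(-5*3) = 8*(-15) = -120)
(-92 + Q)*41 = (-92 - 120)*41 = -212*41 = -8692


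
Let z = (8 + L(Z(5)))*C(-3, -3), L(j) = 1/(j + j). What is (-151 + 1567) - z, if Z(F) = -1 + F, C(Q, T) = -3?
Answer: 11523/8 ≈ 1440.4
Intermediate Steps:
L(j) = 1/(2*j)
z = -195/8 (z = (8 + 1/(2*(-1 + 5)))*(-3) = (8 + (1/2)/4)*(-3) = (8 + (1/2)*(1/4))*(-3) = (8 + 1/8)*(-3) = (65/8)*(-3) = -195/8 ≈ -24.375)
(-151 + 1567) - z = (-151 + 1567) - 1*(-195/8) = 1416 + 195/8 = 11523/8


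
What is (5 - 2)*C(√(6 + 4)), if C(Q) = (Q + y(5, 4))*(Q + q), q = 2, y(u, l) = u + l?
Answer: 84 + 33*√10 ≈ 188.36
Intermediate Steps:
y(u, l) = l + u
C(Q) = (2 + Q)*(9 + Q) (C(Q) = (Q + (4 + 5))*(Q + 2) = (Q + 9)*(2 + Q) = (9 + Q)*(2 + Q) = (2 + Q)*(9 + Q))
(5 - 2)*C(√(6 + 4)) = (5 - 2)*(18 + (√(6 + 4))² + 11*√(6 + 4)) = 3*(18 + (√10)² + 11*√10) = 3*(18 + 10 + 11*√10) = 3*(28 + 11*√10) = 84 + 33*√10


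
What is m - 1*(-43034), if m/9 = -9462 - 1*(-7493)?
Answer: 25313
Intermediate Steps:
m = -17721 (m = 9*(-9462 - 1*(-7493)) = 9*(-9462 + 7493) = 9*(-1969) = -17721)
m - 1*(-43034) = -17721 - 1*(-43034) = -17721 + 43034 = 25313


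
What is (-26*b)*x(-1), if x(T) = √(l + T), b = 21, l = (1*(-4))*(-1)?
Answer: -546*√3 ≈ -945.70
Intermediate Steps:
l = 4 (l = -4*(-1) = 4)
x(T) = √(4 + T)
(-26*b)*x(-1) = (-26*21)*√(4 - 1) = -546*√3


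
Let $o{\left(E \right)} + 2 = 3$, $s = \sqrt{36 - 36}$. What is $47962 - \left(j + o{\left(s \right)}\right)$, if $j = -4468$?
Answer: $52429$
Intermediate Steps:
$s = 0$ ($s = \sqrt{0} = 0$)
$o{\left(E \right)} = 1$ ($o{\left(E \right)} = -2 + 3 = 1$)
$47962 - \left(j + o{\left(s \right)}\right) = 47962 - \left(-4468 + 1\right) = 47962 - -4467 = 47962 + 4467 = 52429$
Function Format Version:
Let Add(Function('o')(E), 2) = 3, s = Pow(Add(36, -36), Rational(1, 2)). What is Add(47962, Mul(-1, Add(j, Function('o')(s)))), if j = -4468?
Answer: 52429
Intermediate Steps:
s = 0 (s = Pow(0, Rational(1, 2)) = 0)
Function('o')(E) = 1 (Function('o')(E) = Add(-2, 3) = 1)
Add(47962, Mul(-1, Add(j, Function('o')(s)))) = Add(47962, Mul(-1, Add(-4468, 1))) = Add(47962, Mul(-1, -4467)) = Add(47962, 4467) = 52429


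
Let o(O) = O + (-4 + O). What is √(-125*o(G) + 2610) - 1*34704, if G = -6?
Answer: -34704 + √4610 ≈ -34636.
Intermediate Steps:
o(O) = -4 + 2*O
√(-125*o(G) + 2610) - 1*34704 = √(-125*(-4 + 2*(-6)) + 2610) - 1*34704 = √(-125*(-4 - 12) + 2610) - 34704 = √(-125*(-16) + 2610) - 34704 = √(2000 + 2610) - 34704 = √4610 - 34704 = -34704 + √4610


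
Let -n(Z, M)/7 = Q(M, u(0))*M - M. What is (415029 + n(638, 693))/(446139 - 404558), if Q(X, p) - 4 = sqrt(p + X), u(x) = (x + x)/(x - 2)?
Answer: 400476/41581 - 14553*sqrt(77)/41581 ≈ 6.5601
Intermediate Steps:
u(x) = 2*x/(-2 + x) (u(x) = (2*x)/(-2 + x) = 2*x/(-2 + x))
Q(X, p) = 4 + sqrt(X + p) (Q(X, p) = 4 + sqrt(p + X) = 4 + sqrt(X + p))
n(Z, M) = 7*M - 7*M*(4 + sqrt(M)) (n(Z, M) = -7*((4 + sqrt(M + 2*0/(-2 + 0)))*M - M) = -7*((4 + sqrt(M + 2*0/(-2)))*M - M) = -7*((4 + sqrt(M + 2*0*(-1/2)))*M - M) = -7*((4 + sqrt(M + 0))*M - M) = -7*((4 + sqrt(M))*M - M) = -7*(M*(4 + sqrt(M)) - M) = -7*(-M + M*(4 + sqrt(M))) = 7*M - 7*M*(4 + sqrt(M)))
(415029 + n(638, 693))/(446139 - 404558) = (415029 - 7*693*(3 + sqrt(693)))/(446139 - 404558) = (415029 - 7*693*(3 + 3*sqrt(77)))/41581 = (415029 + (-14553 - 14553*sqrt(77)))*(1/41581) = (400476 - 14553*sqrt(77))*(1/41581) = 400476/41581 - 14553*sqrt(77)/41581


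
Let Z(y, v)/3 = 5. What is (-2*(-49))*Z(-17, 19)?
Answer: 1470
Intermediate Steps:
Z(y, v) = 15 (Z(y, v) = 3*5 = 15)
(-2*(-49))*Z(-17, 19) = -2*(-49)*15 = 98*15 = 1470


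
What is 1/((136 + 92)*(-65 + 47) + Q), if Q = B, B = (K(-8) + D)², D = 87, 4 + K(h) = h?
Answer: 1/1521 ≈ 0.00065746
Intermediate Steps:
K(h) = -4 + h
B = 5625 (B = ((-4 - 8) + 87)² = (-12 + 87)² = 75² = 5625)
Q = 5625
1/((136 + 92)*(-65 + 47) + Q) = 1/((136 + 92)*(-65 + 47) + 5625) = 1/(228*(-18) + 5625) = 1/(-4104 + 5625) = 1/1521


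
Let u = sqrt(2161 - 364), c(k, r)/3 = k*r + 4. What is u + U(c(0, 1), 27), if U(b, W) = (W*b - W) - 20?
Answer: 277 + sqrt(1797) ≈ 319.39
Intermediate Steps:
c(k, r) = 12 + 3*k*r (c(k, r) = 3*(k*r + 4) = 3*(4 + k*r) = 12 + 3*k*r)
u = sqrt(1797) ≈ 42.391
U(b, W) = -20 - W + W*b (U(b, W) = (-W + W*b) - 20 = -20 - W + W*b)
u + U(c(0, 1), 27) = sqrt(1797) + (-20 - 1*27 + 27*(12 + 3*0*1)) = sqrt(1797) + (-20 - 27 + 27*(12 + 0)) = sqrt(1797) + (-20 - 27 + 27*12) = sqrt(1797) + (-20 - 27 + 324) = sqrt(1797) + 277 = 277 + sqrt(1797)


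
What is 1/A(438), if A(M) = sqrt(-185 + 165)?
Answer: -I*sqrt(5)/10 ≈ -0.22361*I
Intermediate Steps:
A(M) = 2*I*sqrt(5) (A(M) = sqrt(-20) = 2*I*sqrt(5))
1/A(438) = 1/(2*I*sqrt(5)) = -I*sqrt(5)/10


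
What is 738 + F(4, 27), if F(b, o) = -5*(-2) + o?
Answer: 775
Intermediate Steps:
F(b, o) = 10 + o
738 + F(4, 27) = 738 + (10 + 27) = 738 + 37 = 775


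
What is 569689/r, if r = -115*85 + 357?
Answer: -569689/9418 ≈ -60.489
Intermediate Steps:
r = -9418 (r = -9775 + 357 = -9418)
569689/r = 569689/(-9418) = 569689*(-1/9418) = -569689/9418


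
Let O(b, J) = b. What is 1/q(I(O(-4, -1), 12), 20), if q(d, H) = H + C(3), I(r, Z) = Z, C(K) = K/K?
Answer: 1/21 ≈ 0.047619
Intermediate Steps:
C(K) = 1
q(d, H) = 1 + H (q(d, H) = H + 1 = 1 + H)
1/q(I(O(-4, -1), 12), 20) = 1/(1 + 20) = 1/21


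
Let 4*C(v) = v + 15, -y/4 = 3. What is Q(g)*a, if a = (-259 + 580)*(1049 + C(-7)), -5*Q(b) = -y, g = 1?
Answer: -4048452/5 ≈ -8.0969e+5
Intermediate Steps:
y = -12 (y = -4*3 = -12)
C(v) = 15/4 + v/4 (C(v) = (v + 15)/4 = (15 + v)/4 = 15/4 + v/4)
Q(b) = -12/5 (Q(b) = -(-1)*(-12)/5 = -⅕*12 = -12/5)
a = 337371 (a = (-259 + 580)*(1049 + (15/4 + (¼)*(-7))) = 321*(1049 + (15/4 - 7/4)) = 321*(1049 + 2) = 321*1051 = 337371)
Q(g)*a = -12/5*337371 = -4048452/5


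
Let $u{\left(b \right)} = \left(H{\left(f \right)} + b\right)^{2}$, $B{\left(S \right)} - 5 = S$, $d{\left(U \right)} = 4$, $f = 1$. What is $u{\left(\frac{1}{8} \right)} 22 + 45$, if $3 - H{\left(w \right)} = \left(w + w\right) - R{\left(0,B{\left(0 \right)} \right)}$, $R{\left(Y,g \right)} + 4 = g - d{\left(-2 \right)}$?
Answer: $\frac{3915}{32} \approx 122.34$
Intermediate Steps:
$B{\left(S \right)} = 5 + S$
$R{\left(Y,g \right)} = -8 + g$ ($R{\left(Y,g \right)} = -4 + \left(g - 4\right) = -4 + \left(-4 + g\right) = -8 + g$)
$H{\left(w \right)} = - 2 w$ ($H{\left(w \right)} = 3 - \left(\left(w + w\right) - \left(-8 + \left(5 + 0\right)\right)\right) = 3 - \left(2 w - \left(-8 + 5\right)\right) = 3 - \left(2 w - -3\right) = 3 - \left(2 w + 3\right) = 3 - \left(3 + 2 w\right) = - 2 w$)
$u{\left(b \right)} = \left(-2 + b\right)^{2}$ ($u{\left(b \right)} = \left(\left(-2\right) 1 + b\right)^{2} = \left(-2 + b\right)^{2}$)
$u{\left(\frac{1}{8} \right)} 22 + 45 = \left(-2 + \frac{1}{8}\right)^{2} \cdot 22 + 45 = \left(- \frac{15}{8}\right)^{2} \cdot 22 + 45 = \frac{225}{64} \cdot 22 + 45 = \frac{2475}{32} + 45 = \frac{3915}{32}$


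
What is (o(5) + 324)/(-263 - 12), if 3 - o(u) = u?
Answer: -322/275 ≈ -1.1709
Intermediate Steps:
o(u) = 3 - u
(o(5) + 324)/(-263 - 12) = ((3 - 1*5) + 324)/(-263 - 12) = ((3 - 5) + 324)/(-275) = (-2 + 324)*(-1/275) = 322*(-1/275) = -322/275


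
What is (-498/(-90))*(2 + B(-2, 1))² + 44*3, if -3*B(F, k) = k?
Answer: 3979/27 ≈ 147.37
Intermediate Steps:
B(F, k) = -k/3
(-498/(-90))*(2 + B(-2, 1))² + 44*3 = (-498/(-90))*(2 - ⅓*1)² + 44*3 = (-498*(-1/90))*(2 - ⅓)² + 132 = 83*(5/3)²/15 + 132 = (83/15)*(25/9) + 132 = 415/27 + 132 = 3979/27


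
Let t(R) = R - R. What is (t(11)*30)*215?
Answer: 0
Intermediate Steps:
t(R) = 0
(t(11)*30)*215 = (0*30)*215 = 0*215 = 0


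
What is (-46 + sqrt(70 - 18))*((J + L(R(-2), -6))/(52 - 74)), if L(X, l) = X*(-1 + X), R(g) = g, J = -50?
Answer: -92 + 4*sqrt(13) ≈ -77.578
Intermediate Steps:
(-46 + sqrt(70 - 18))*((J + L(R(-2), -6))/(52 - 74)) = (-46 + sqrt(70 - 18))*((-50 - 2*(-1 - 2))/(52 - 74)) = (-46 + sqrt(52))*((-50 - 2*(-3))/(-22)) = (-46 + 2*sqrt(13))*((-50 + 6)*(-1/22)) = (-46 + 2*sqrt(13))*(-44*(-1/22)) = (-46 + 2*sqrt(13))*2 = -92 + 4*sqrt(13)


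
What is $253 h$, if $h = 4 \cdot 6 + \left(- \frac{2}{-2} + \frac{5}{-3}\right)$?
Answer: $\frac{17710}{3} \approx 5903.3$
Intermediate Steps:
$h = \frac{70}{3}$ ($h = 24 + \left(\left(-2\right) \left(- \frac{1}{2}\right) + 5 \left(- \frac{1}{3}\right)\right) = 24 + \left(1 - \frac{5}{3}\right) = 24 - \frac{2}{3} = \frac{70}{3} \approx 23.333$)
$253 h = 253 \cdot \frac{70}{3} = \frac{17710}{3}$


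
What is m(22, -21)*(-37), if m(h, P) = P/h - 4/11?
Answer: 1073/22 ≈ 48.773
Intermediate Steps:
m(h, P) = -4/11 + P/h (m(h, P) = P/h - 4*1/11 = P/h - 4/11 = -4/11 + P/h)
m(22, -21)*(-37) = (-4/11 - 21/22)*(-37) = -29/22*(-37) = 1073/22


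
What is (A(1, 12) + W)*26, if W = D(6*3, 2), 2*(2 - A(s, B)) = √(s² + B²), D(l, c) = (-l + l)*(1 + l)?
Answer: 52 - 13*√145 ≈ -104.54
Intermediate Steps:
D(l, c) = 0 (D(l, c) = 0*(1 + l) = 0)
A(s, B) = 2 - √(B² + s²)/2 (A(s, B) = 2 - √(s² + B²)/2 = 2 - √(B² + s²)/2)
W = 0
(A(1, 12) + W)*26 = ((2 - √(12² + 1²)/2) + 0)*26 = ((2 - √(144 + 1)/2) + 0)*26 = ((2 - √145/2) + 0)*26 = (2 - √145/2)*26 = 52 - 13*√145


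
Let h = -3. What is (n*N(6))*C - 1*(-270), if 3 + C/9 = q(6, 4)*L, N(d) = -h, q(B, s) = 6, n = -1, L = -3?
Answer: 837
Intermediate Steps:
N(d) = 3 (N(d) = -1*(-3) = 3)
C = -189 (C = -27 + 9*(6*(-3)) = -27 + 9*(-18) = -27 - 162 = -189)
(n*N(6))*C - 1*(-270) = -1*3*(-189) - 1*(-270) = -3*(-189) + 270 = 567 + 270 = 837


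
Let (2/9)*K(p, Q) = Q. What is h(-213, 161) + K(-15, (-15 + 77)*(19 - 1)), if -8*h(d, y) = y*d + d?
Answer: 37341/4 ≈ 9335.3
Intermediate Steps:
h(d, y) = -d/8 - d*y/8 (h(d, y) = -(y*d + d)/8 = -(d*y + d)/8 = -(d + d*y)/8 = -d/8 - d*y/8)
K(p, Q) = 9*Q/2
h(-213, 161) + K(-15, (-15 + 77)*(19 - 1)) = -⅛*(-213)*(1 + 161) + 9*((-15 + 77)*(19 - 1))/2 = -⅛*(-213)*162 + 9*(62*18)/2 = 17253/4 + (9/2)*1116 = 17253/4 + 5022 = 37341/4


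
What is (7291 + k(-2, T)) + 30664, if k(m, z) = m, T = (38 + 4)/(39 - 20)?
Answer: 37953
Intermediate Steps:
T = 42/19 ≈ 2.2105
(7291 + k(-2, T)) + 30664 = (7291 - 2) + 30664 = 7289 + 30664 = 37953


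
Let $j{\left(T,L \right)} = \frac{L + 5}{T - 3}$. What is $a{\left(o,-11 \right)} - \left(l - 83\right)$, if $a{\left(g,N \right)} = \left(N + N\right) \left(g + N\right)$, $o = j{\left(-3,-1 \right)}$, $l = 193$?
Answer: $\frac{440}{3} \approx 146.67$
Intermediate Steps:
$j{\left(T,L \right)} = \frac{5 + L}{-3 + T}$
$o = - \frac{2}{3}$ ($o = \frac{5 - 1}{-3 - 3} = \frac{1}{-6} \cdot 4 = \left(- \frac{1}{6}\right) 4 = - \frac{2}{3} \approx -0.66667$)
$a{\left(g,N \right)} = 2 N \left(N + g\right)$
$a{\left(o,-11 \right)} - \left(l - 83\right) = 2 \left(-11\right) \left(-11 - \frac{2}{3}\right) - \left(193 - 83\right) = 2 \left(-11\right) \left(- \frac{35}{3}\right) - \left(193 - 83\right) = \frac{770}{3} - 110 = \frac{440}{3}$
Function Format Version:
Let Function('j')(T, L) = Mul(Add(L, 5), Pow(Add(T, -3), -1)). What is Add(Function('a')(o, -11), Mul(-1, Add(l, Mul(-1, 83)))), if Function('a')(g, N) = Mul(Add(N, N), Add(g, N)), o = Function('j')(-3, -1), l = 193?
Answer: Rational(440, 3) ≈ 146.67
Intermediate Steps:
Function('j')(T, L) = Mul(Pow(Add(-3, T), -1), Add(5, L)) (Function('j')(T, L) = Mul(Add(5, L), Pow(Add(-3, T), -1)) = Mul(Pow(Add(-3, T), -1), Add(5, L)))
o = Rational(-2, 3) (o = Mul(Pow(Add(-3, -3), -1), Add(5, -1)) = Mul(Pow(-6, -1), 4) = Mul(Rational(-1, 6), 4) = Rational(-2, 3) ≈ -0.66667)
Function('a')(g, N) = Mul(2, N, Add(N, g)) (Function('a')(g, N) = Mul(Mul(2, N), Add(N, g)) = Mul(2, N, Add(N, g)))
Add(Function('a')(o, -11), Mul(-1, Add(l, Mul(-1, 83)))) = Add(Mul(2, -11, Add(-11, Rational(-2, 3))), Mul(-1, Add(193, Mul(-1, 83)))) = Add(Mul(2, -11, Rational(-35, 3)), Mul(-1, Add(193, -83))) = Add(Rational(770, 3), Mul(-1, 110)) = Add(Rational(770, 3), -110) = Rational(440, 3)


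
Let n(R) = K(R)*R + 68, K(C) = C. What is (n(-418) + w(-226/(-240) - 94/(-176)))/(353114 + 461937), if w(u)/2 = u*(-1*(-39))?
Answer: 9619891/44827805 ≈ 0.21460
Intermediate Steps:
n(R) = 68 + R² (n(R) = R*R + 68 = R² + 68 = 68 + R²)
w(u) = 78*u (w(u) = 2*(u*(-1*(-39))) = 2*(u*39) = 2*(39*u) = 78*u)
(n(-418) + w(-226/(-240) - 94/(-176)))/(353114 + 461937) = ((68 + (-418)²) + 78*(-226/(-240) - 94/(-176)))/(353114 + 461937) = ((68 + 174724) + 78*(-226*(-1/240) - 94*(-1/176)))/815051 = (174792 + 78*(113/120 + 47/88))*(1/815051) = (174792 + 78*(487/330))*(1/815051) = (174792 + 6331/55)*(1/815051) = (9619891/55)*(1/815051) = 9619891/44827805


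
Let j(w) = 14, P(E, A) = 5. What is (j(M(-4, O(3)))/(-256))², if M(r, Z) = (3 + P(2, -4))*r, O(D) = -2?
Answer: 49/16384 ≈ 0.0029907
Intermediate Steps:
M(r, Z) = 8*r (M(r, Z) = (3 + 5)*r = 8*r)
(j(M(-4, O(3)))/(-256))² = (14/(-256))² = (14*(-1/256))² = (-7/128)² = 49/16384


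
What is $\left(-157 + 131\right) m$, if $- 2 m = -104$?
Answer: $-1352$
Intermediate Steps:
$m = 52$ ($m = \left(- \frac{1}{2}\right) \left(-104\right) = 52$)
$\left(-157 + 131\right) m = \left(-157 + 131\right) 52 = \left(-26\right) 52 = -1352$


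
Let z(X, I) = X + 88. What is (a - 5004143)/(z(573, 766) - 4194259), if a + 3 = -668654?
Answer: 2836400/2096799 ≈ 1.3527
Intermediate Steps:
a = -668657 (a = -3 - 668654 = -668657)
z(X, I) = 88 + X
(a - 5004143)/(z(573, 766) - 4194259) = (-668657 - 5004143)/((88 + 573) - 4194259) = -5672800/(661 - 4194259) = -5672800/(-4193598) = -5672800*(-1/4193598) = 2836400/2096799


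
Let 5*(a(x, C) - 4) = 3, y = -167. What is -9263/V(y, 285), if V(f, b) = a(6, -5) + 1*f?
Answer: 46315/812 ≈ 57.038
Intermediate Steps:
a(x, C) = 23/5 (a(x, C) = 4 + (⅕)*3 = 4 + ⅗ = 23/5)
V(f, b) = 23/5 + f (V(f, b) = 23/5 + 1*f = 23/5 + f)
-9263/V(y, 285) = -9263/(23/5 - 167) = -9263/(-812/5) = -9263*(-5/812) = 46315/812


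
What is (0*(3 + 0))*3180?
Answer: 0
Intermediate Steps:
(0*(3 + 0))*3180 = (0*3)*3180 = 0*3180 = 0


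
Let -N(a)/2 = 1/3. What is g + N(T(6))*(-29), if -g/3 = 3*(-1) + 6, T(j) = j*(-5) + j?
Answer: 31/3 ≈ 10.333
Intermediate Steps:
T(j) = -4*j (T(j) = -5*j + j = -4*j)
g = -9 (g = -3*(3*(-1) + 6) = -3*(-3 + 6) = -3*3 = -9)
N(a) = -⅔ (N(a) = -2/3 = -2*⅓ = -⅔)
g + N(T(6))*(-29) = -9 - ⅔*(-29) = -9 + 58/3 = 31/3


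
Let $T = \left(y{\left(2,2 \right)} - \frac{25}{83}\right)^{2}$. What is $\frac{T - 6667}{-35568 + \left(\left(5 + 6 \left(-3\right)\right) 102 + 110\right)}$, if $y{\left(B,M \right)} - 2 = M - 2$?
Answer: $\frac{22954541}{126702488} \approx 0.18117$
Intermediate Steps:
$y{\left(B,M \right)} = M$ ($y{\left(B,M \right)} = 2 + \left(M - 2\right) = 2 + \left(-2 + M\right) = M$)
$T = \frac{19881}{6889}$ ($T = \left(2 - \frac{25}{83}\right)^{2} = \left(\frac{141}{83}\right)^{2} = \frac{19881}{6889} \approx 2.8859$)
$\frac{T - 6667}{-35568 + \left(\left(5 + 6 \left(-3\right)\right) 102 + 110\right)} = \frac{\frac{19881}{6889} - 6667}{-35568 + \left(\left(5 + 6 \left(-3\right)\right) 102 + 110\right)} = - \frac{45909082}{6889 \left(-35568 + \left(\left(5 - 18\right) 102 + 110\right)\right)} = - \frac{45909082}{6889 \left(-35568 + \left(\left(-13\right) 102 + 110\right)\right)} = - \frac{45909082}{6889 \left(-35568 + \left(-1326 + 110\right)\right)} = - \frac{45909082}{6889 \left(-35568 - 1216\right)} = - \frac{45909082}{6889 \left(-36784\right)} = \left(- \frac{45909082}{6889}\right) \left(- \frac{1}{36784}\right) = \frac{22954541}{126702488}$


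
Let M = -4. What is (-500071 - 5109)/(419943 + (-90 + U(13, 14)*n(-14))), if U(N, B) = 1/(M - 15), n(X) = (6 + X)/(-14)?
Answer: -13437788/11168089 ≈ -1.2032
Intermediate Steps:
n(X) = -3/7 - X/14 (n(X) = (6 + X)*(-1/14) = -3/7 - X/14)
U(N, B) = -1/19 (U(N, B) = 1/(-4 - 15) = 1/(-19) = -1/19)
(-500071 - 5109)/(419943 + (-90 + U(13, 14)*n(-14))) = (-500071 - 5109)/(419943 + (-90 - (-3/7 - 1/14*(-14))/19)) = -505180/(419943 + (-90 - (-3/7 + 1)/19)) = -505180/(419943 + (-90 - 1/19*4/7)) = -505180/(419943 + (-90 - 4/133)) = -505180/(419943 - 11974/133) = -505180/55840445/133 = -505180*133/55840445 = -13437788/11168089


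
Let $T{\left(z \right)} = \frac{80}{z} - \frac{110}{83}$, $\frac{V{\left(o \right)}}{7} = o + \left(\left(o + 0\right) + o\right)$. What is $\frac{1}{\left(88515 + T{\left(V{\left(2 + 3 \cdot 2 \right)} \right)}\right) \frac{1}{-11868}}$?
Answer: $- \frac{20685924}{154280165} \approx -0.13408$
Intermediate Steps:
$V{\left(o \right)} = 21 o$ ($V{\left(o \right)} = 7 \left(o + \left(\left(o + 0\right) + o\right)\right) = 7 \left(o + \left(o + o\right)\right) = 7 \left(o + 2 o\right) = 7 \cdot 3 o = 21 o$)
$T{\left(z \right)} = - \frac{110}{83} + \frac{80}{z}$ ($T{\left(z \right)} = \frac{80}{z} - \frac{110}{83} = - \frac{110}{83} + \frac{80}{z}$)
$\frac{1}{\left(88515 + T{\left(V{\left(2 + 3 \cdot 2 \right)} \right)}\right) \frac{1}{-11868}} = \frac{1}{\left(88515 - \left(\frac{110}{83} - \frac{80}{21 \left(2 + 3 \cdot 2\right)}\right)\right) \frac{1}{-11868}} = \frac{1}{\left(88515 - \left(\frac{110}{83} - \frac{80}{21 \left(2 + 6\right)}\right)\right) \left(- \frac{1}{11868}\right)} = \frac{1}{88515 - \left(\frac{110}{83} - \frac{80}{21 \cdot 8}\right)} \left(-11868\right) = \frac{1}{88515 - \left(\frac{110}{83} - \frac{80}{168}\right)} \left(-11868\right) = \frac{1}{88515 + \left(- \frac{110}{83} + 80 \cdot \frac{1}{168}\right)} \left(-11868\right) = \frac{1}{88515 + \left(- \frac{110}{83} + \frac{10}{21}\right)} \left(-11868\right) = \frac{1}{88515 - \frac{1480}{1743}} \left(-11868\right) = \frac{1}{\frac{154280165}{1743}} \left(-11868\right) = \frac{1743}{154280165} \left(-11868\right) = - \frac{20685924}{154280165}$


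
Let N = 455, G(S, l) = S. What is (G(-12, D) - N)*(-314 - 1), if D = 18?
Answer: 147105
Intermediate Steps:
(G(-12, D) - N)*(-314 - 1) = (-12 - 1*455)*(-314 - 1) = (-12 - 455)*(-315) = -467*(-315) = 147105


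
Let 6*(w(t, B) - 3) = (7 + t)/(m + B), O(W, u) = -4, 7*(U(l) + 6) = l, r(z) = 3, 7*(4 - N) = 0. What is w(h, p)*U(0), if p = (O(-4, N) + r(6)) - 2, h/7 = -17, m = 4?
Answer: 94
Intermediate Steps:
N = 4 (N = 4 - ⅐*0 = 4 + 0 = 4)
U(l) = -6 + l/7
h = -119 (h = 7*(-17) = -119)
p = -3 (p = (-4 + 3) - 2 = -1 - 2 = -3)
w(t, B) = 3 + (7 + t)/(6*(4 + B)) (w(t, B) = 3 + ((7 + t)/(4 + B))/6 = 3 + (7 + t)/(6*(4 + B)))
w(h, p)*U(0) = ((79 - 119 + 18*(-3))/(6*(4 - 3)))*(-6 + (⅐)*0) = ((⅙)*(79 - 119 - 54)/1)*(-6 + 0) = ((⅙)*1*(-94))*(-6) = -47/3*(-6) = 94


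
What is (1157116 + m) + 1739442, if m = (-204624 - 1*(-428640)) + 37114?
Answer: 3157688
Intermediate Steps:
m = 261130 (m = (-204624 + 428640) + 37114 = 224016 + 37114 = 261130)
(1157116 + m) + 1739442 = (1157116 + 261130) + 1739442 = 1418246 + 1739442 = 3157688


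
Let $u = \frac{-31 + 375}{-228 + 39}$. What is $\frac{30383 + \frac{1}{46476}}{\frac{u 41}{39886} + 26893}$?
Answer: $\frac{591383469650127}{523453066899076} \approx 1.1298$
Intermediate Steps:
$u = - \frac{344}{189}$ ($u = \frac{344}{-189} = 344 \left(- \frac{1}{189}\right) = - \frac{344}{189} \approx -1.8201$)
$\frac{30383 + \frac{1}{46476}}{\frac{u 41}{39886} + 26893} = \frac{30383 + \frac{1}{46476}}{\frac{\left(- \frac{344}{189}\right) 41}{39886} + 26893} = \frac{30383 + \frac{1}{46476}}{\left(- \frac{14104}{189}\right) \frac{1}{39886} + 26893} = \frac{1412080309}{46476 \left(- \frac{7052}{3769227} + 26893\right)} = \frac{1412080309}{46476 \cdot \frac{101365814659}{3769227}} = \frac{1412080309}{46476} \cdot \frac{3769227}{101365814659} = \frac{591383469650127}{523453066899076}$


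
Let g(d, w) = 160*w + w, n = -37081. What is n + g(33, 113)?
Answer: -18888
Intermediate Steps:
g(d, w) = 161*w
n + g(33, 113) = -37081 + 161*113 = -37081 + 18193 = -18888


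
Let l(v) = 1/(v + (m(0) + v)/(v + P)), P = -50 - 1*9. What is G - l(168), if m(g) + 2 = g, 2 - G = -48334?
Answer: 893152499/18478 ≈ 48336.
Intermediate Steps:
G = 48336 (G = 2 - 1*(-48334) = 2 + 48334 = 48336)
m(g) = -2 + g
P = -59 (P = -50 - 9 = -59)
l(v) = 1/(v + (-2 + v)/(-59 + v)) (l(v) = 1/(v + ((-2 + 0) + v)/(v - 59)) = 1/(v + (-2 + v)/(-59 + v)))
G - l(168) = 48336 - (-59 + 168)/(-2 + 168² - 58*168) = 48336 - 109/(-2 + 28224 - 9744) = 48336 - 109/18478 = 893152499/18478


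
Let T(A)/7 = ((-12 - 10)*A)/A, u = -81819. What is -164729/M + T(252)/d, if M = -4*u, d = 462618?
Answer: -4236500057/8411320476 ≈ -0.50367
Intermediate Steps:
T(A) = -154 (T(A) = 7*(((-12 - 10)*A)/A) = 7*((-22*A)/A) = 7*(-22) = -154)
M = 327276 (M = -4*(-81819) = 327276)
-164729/M + T(252)/d = -164729/327276 - 154/462618 = -164729*1/327276 - 154*1/462618 = -164729/327276 - 77/231309 = -4236500057/8411320476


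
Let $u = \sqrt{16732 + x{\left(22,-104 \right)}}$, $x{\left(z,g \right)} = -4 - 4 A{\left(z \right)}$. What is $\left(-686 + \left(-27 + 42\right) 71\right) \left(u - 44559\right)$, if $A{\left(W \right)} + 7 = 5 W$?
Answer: $-16887861 + 758 \sqrt{4079} \approx -1.6839 \cdot 10^{7}$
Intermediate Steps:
$A{\left(W \right)} = -7 + 5 W$
$x{\left(z,g \right)} = 24 - 20 z$ ($x{\left(z,g \right)} = -4 - 4 \left(-7 + 5 z\right) = -4 - \left(-28 + 20 z\right) = 24 - 20 z$)
$u = 2 \sqrt{4079}$ ($u = \sqrt{16732 + \left(24 - 440\right)} = \sqrt{16732 - 416} = \sqrt{16316} = 2 \sqrt{4079} \approx 127.73$)
$\left(-686 + \left(-27 + 42\right) 71\right) \left(u - 44559\right) = \left(-686 + \left(-27 + 42\right) 71\right) \left(2 \sqrt{4079} - 44559\right) = \left(-686 + 15 \cdot 71\right) \left(-44559 + 2 \sqrt{4079}\right) = \left(-686 + 1065\right) \left(-44559 + 2 \sqrt{4079}\right) = 379 \left(-44559 + 2 \sqrt{4079}\right) = -16887861 + 758 \sqrt{4079}$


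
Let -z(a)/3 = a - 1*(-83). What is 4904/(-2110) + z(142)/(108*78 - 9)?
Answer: -474349/197285 ≈ -2.4044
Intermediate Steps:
z(a) = -249 - 3*a (z(a) = -3*(a - 1*(-83)) = -3*(a + 83) = -3*(83 + a) = -249 - 3*a)
4904/(-2110) + z(142)/(108*78 - 9) = 4904/(-2110) + (-249 - 3*142)/(108*78 - 9) = 4904*(-1/2110) + (-249 - 426)/(8424 - 9) = -2452/1055 - 675/8415 = -2452/1055 - 675*1/8415 = -2452/1055 - 15/187 = -474349/197285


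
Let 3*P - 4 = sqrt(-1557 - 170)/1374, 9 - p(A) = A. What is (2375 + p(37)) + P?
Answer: 7045/3 + I*sqrt(1727)/4122 ≈ 2348.3 + 0.010082*I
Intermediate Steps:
p(A) = 9 - A
P = 4/3 + I*sqrt(1727)/4122 (P = 4/3 + (sqrt(-1557 - 170)/1374)/3 = 4/3 + (sqrt(-1727)*(1/1374))/3 = 4/3 + ((I*sqrt(1727))*(1/1374))/3 = 4/3 + (I*sqrt(1727)/1374)/3 = 4/3 + I*sqrt(1727)/4122 ≈ 1.3333 + 0.010082*I)
(2375 + p(37)) + P = (2375 + (9 - 1*37)) + (4/3 + I*sqrt(1727)/4122) = (2375 + (9 - 37)) + (4/3 + I*sqrt(1727)/4122) = (2375 - 28) + (4/3 + I*sqrt(1727)/4122) = 2347 + (4/3 + I*sqrt(1727)/4122) = 7045/3 + I*sqrt(1727)/4122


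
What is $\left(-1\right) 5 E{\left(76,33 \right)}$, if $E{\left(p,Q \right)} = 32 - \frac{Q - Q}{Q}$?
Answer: $-160$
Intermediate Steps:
$E{\left(p,Q \right)} = 32$ ($E{\left(p,Q \right)} = 32 - \frac{0}{Q} = 32 - 0 = 32 + 0 = 32$)
$\left(-1\right) 5 E{\left(76,33 \right)} = \left(-1\right) 5 \cdot 32 = \left(-5\right) 32 = -160$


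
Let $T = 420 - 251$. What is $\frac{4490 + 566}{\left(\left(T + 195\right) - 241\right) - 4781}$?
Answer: $- \frac{2528}{2329} \approx -1.0854$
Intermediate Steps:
$T = 169$
$\frac{4490 + 566}{\left(\left(T + 195\right) - 241\right) - 4781} = \frac{4490 + 566}{\left(\left(169 + 195\right) - 241\right) - 4781} = \frac{5056}{\left(364 - 241\right) - 4781} = \frac{5056}{123 - 4781} = \frac{5056}{-4658} = 5056 \left(- \frac{1}{4658}\right) = - \frac{2528}{2329}$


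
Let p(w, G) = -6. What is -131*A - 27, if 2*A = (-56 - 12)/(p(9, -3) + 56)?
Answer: 1552/25 ≈ 62.080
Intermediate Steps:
A = -17/25 (A = ((-56 - 12)/(-6 + 56))/2 = (-68/50)/2 = (-68*1/50)/2 = (1/2)*(-34/25) = -17/25 ≈ -0.68000)
-131*A - 27 = -131*(-17/25) - 27 = 2227/25 - 27 = 1552/25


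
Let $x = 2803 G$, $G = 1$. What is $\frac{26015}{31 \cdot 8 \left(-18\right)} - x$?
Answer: $- \frac{12538607}{4464} \approx -2808.8$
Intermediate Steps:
$x = 2803$ ($x = 2803 \cdot 1 = 2803$)
$\frac{26015}{31 \cdot 8 \left(-18\right)} - x = \frac{26015}{31 \cdot 8 \left(-18\right)} - 2803 = \frac{26015}{248 \left(-18\right)} - 2803 = \frac{26015}{-4464} - 2803 = 26015 \left(- \frac{1}{4464}\right) - 2803 = - \frac{26015}{4464} - 2803 = - \frac{12538607}{4464}$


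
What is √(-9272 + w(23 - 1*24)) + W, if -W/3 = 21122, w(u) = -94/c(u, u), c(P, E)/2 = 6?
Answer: -63366 + I*√334074/6 ≈ -63366.0 + 96.332*I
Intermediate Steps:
c(P, E) = 12 (c(P, E) = 2*6 = 12)
w(u) = -47/6 (w(u) = -94/12 = -94*1/12 = -47/6)
W = -63366 (W = -3*21122 = -63366)
√(-9272 + w(23 - 1*24)) + W = √(-9272 - 47/6) - 63366 = √(-55679/6) - 63366 = I*√334074/6 - 63366 = -63366 + I*√334074/6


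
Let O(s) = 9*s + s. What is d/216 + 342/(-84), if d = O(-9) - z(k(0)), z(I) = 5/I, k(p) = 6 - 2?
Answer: -27179/6048 ≈ -4.4939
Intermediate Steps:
k(p) = 4
O(s) = 10*s
d = -365/4 (d = 10*(-9) - 5/4 = -90 - 5/4 = -365/4 ≈ -91.250)
d/216 + 342/(-84) = -365/4/216 + 342/(-84) = -365/4*1/216 + 342*(-1/84) = -365/864 - 57/14 = -27179/6048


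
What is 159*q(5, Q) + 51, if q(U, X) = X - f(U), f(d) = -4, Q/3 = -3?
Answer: -744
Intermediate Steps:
Q = -9 (Q = 3*(-3) = -9)
q(U, X) = 4 + X (q(U, X) = X - 1*(-4) = X + 4 = 4 + X)
159*q(5, Q) + 51 = 159*(4 - 9) + 51 = 159*(-5) + 51 = -795 + 51 = -744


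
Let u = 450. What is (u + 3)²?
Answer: 205209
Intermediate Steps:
(u + 3)² = (450 + 3)² = 453² = 205209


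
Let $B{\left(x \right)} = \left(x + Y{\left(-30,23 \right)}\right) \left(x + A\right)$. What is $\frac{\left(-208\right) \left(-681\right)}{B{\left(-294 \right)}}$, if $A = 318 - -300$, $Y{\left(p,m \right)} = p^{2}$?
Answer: $\frac{5902}{8181} \approx 0.72143$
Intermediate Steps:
$A = 618$ ($A = 318 + 300 = 618$)
$B{\left(x \right)} = \left(618 + x\right) \left(900 + x\right)$ ($B{\left(x \right)} = \left(x + \left(-30\right)^{2}\right) \left(x + 618\right) = \left(x + 900\right) \left(618 + x\right) = \left(900 + x\right) \left(618 + x\right) = \left(618 + x\right) \left(900 + x\right)$)
$\frac{\left(-208\right) \left(-681\right)}{B{\left(-294 \right)}} = \frac{\left(-208\right) \left(-681\right)}{556200 + \left(-294\right)^{2} + 1518 \left(-294\right)} = \frac{141648}{556200 + 86436 - 446292} = \frac{141648}{196344} = 141648 \cdot \frac{1}{196344} = \frac{5902}{8181}$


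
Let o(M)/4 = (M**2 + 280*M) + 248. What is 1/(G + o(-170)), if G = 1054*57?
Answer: -1/13730 ≈ -7.2833e-5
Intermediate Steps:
G = 60078
o(M) = 992 + 4*M**2 + 1120*M (o(M) = 4*((M**2 + 280*M) + 248) = 4*(248 + M**2 + 280*M) = 992 + 4*M**2 + 1120*M)
1/(G + o(-170)) = 1/(60078 + (992 + 4*(-170)**2 + 1120*(-170))) = 1/(60078 + (992 + 4*28900 - 190400)) = 1/(60078 + (992 + 115600 - 190400)) = 1/(60078 - 73808) = 1/(-13730) = -1/13730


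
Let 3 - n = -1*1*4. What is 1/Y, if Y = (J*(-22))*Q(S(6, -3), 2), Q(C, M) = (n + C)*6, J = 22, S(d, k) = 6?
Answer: -1/37752 ≈ -2.6489e-5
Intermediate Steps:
n = 7 (n = 3 - (-1*1)*4 = 3 - (-1)*4 = 3 - 1*(-4) = 3 + 4 = 7)
Q(C, M) = 42 + 6*C (Q(C, M) = (7 + C)*6 = 42 + 6*C)
Y = -37752 (Y = (22*(-22))*(42 + 6*6) = -484*(42 + 36) = -484*78 = -37752)
1/Y = 1/(-37752) = -1/37752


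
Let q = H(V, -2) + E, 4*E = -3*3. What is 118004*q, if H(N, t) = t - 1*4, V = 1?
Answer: -973533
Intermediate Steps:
H(N, t) = -4 + t (H(N, t) = t - 4 = -4 + t)
E = -9/4 (E = (-3*3)/4 = (¼)*(-9) = -9/4 ≈ -2.2500)
q = -33/4 (q = (-4 - 2) - 9/4 = -6 - 9/4 = -33/4 ≈ -8.2500)
118004*q = 118004*(-33/4) = -973533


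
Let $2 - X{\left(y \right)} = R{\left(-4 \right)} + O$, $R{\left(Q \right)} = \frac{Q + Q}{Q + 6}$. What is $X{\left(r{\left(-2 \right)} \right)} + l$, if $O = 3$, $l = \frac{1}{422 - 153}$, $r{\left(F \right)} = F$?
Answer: $\frac{808}{269} \approx 3.0037$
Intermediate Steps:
$R{\left(Q \right)} = \frac{2 Q}{6 + Q}$
$l = \frac{1}{269} \approx 0.0037175$
$X{\left(y \right)} = 3$ ($X{\left(y \right)} = 2 - \left(2 \left(-4\right) \frac{1}{6 - 4} + 3\right) = 2 - \left(2 \left(-4\right) \frac{1}{2} + 3\right) = 2 - \left(-4 + 3\right) = 2 - -1 = 2 + 1 = 3$)
$X{\left(r{\left(-2 \right)} \right)} + l = 3 + \frac{1}{269} = \frac{808}{269}$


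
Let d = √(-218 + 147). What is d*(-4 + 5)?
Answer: I*√71 ≈ 8.4261*I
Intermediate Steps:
d = I*√71 (d = √(-71) = I*√71 ≈ 8.4261*I)
d*(-4 + 5) = (I*√71)*(-4 + 5) = (I*√71)*1 = I*√71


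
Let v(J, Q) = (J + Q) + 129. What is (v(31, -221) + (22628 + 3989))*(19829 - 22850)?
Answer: -80225676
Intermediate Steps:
v(J, Q) = 129 + J + Q
(v(31, -221) + (22628 + 3989))*(19829 - 22850) = ((129 + 31 - 221) + (22628 + 3989))*(19829 - 22850) = (-61 + 26617)*(-3021) = 26556*(-3021) = -80225676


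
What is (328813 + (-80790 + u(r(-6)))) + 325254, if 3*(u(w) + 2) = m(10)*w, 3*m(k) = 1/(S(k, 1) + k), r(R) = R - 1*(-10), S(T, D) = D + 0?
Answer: 56754229/99 ≈ 5.7328e+5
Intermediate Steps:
S(T, D) = D
r(R) = 10 + R (r(R) = R + 10 = 10 + R)
m(k) = 1/(3*(1 + k))
u(w) = -2 + w/99 (u(w) = -2 + ((1/(3*(1 + 10)))*w)/3 = -2 + (((⅓)/11)*w)/3 = -2 + (((⅓)*(1/11))*w)/3 = -2 + (w/33)/3 = -2 + w/99)
(328813 + (-80790 + u(r(-6)))) + 325254 = (328813 + (-80790 + (-2 + (10 - 6)/99))) + 325254 = (328813 + (-80790 + (-2 + (1/99)*4))) + 325254 = (328813 + (-80790 + (-2 + 4/99))) + 325254 = (328813 + (-80790 - 194/99)) + 325254 = (328813 - 7998404/99) + 325254 = 24554083/99 + 325254 = 56754229/99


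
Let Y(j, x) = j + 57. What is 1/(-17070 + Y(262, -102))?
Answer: -1/16751 ≈ -5.9698e-5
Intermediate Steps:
Y(j, x) = 57 + j
1/(-17070 + Y(262, -102)) = 1/(-17070 + (57 + 262)) = 1/(-17070 + 319) = 1/(-16751) = -1/16751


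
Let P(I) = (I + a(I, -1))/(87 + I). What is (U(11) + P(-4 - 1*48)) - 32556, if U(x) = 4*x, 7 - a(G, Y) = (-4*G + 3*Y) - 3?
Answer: -1138167/35 ≈ -32519.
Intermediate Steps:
a(G, Y) = 10 - 3*Y + 4*G (a(G, Y) = 7 - ((-4*G + 3*Y) - 3) = 7 - (-3 - 4*G + 3*Y) = 7 + (3 - 3*Y + 4*G) = 10 - 3*Y + 4*G)
P(I) = (13 + 5*I)/(87 + I) (P(I) = (I + (10 - 3*(-1) + 4*I))/(87 + I) = (I + (10 + 3 + 4*I))/(87 + I) = (I + (13 + 4*I))/(87 + I) = (13 + 5*I)/(87 + I))
(U(11) + P(-4 - 1*48)) - 32556 = (4*11 + (13 + 5*(-4 - 1*48))/(87 + (-4 - 1*48))) - 32556 = (44 + (13 + 5*(-4 - 48))/(87 + (-4 - 48))) - 32556 = (44 + (13 + 5*(-52))/(87 - 52)) - 32556 = (44 + (13 - 260)/35) - 32556 = (44 + (1/35)*(-247)) - 32556 = (44 - 247/35) - 32556 = 1293/35 - 32556 = -1138167/35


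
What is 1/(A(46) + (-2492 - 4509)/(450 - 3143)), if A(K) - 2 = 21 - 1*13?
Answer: 2693/33931 ≈ 0.079367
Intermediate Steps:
A(K) = 10 (A(K) = 2 + (21 - 1*13) = 2 + (21 - 13) = 2 + 8 = 10)
1/(A(46) + (-2492 - 4509)/(450 - 3143)) = 1/(10 + (-2492 - 4509)/(450 - 3143)) = 1/(10 - 7001/(-2693)) = 1/(10 - 7001*(-1/2693)) = 1/(10 + 7001/2693) = 1/(33931/2693) = 2693/33931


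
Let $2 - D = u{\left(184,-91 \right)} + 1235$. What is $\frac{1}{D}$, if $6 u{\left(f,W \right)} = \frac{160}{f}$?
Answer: $- \frac{69}{85087} \approx -0.00081093$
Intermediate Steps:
$u{\left(f,W \right)} = \frac{80}{3 f}$ ($u{\left(f,W \right)} = \frac{160 \frac{1}{f}}{6} = \frac{80}{3 f}$)
$D = - \frac{85087}{69}$ ($D = 2 - \left(\frac{80}{3 \cdot 184} + 1235\right) = 2 - \left(\frac{80}{3} \cdot \frac{1}{184} + 1235\right) = 2 - \left(\frac{10}{69} + 1235\right) = 2 - \frac{85225}{69} = - \frac{85087}{69} \approx -1233.1$)
$\frac{1}{D} = \frac{1}{- \frac{85087}{69}} = - \frac{69}{85087}$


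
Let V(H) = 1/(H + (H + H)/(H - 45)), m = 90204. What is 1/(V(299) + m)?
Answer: 38272/3452287615 ≈ 1.1086e-5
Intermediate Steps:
V(H) = 1/(H + 2*H/(-45 + H)) (V(H) = 1/(H + (2*H)/(-45 + H)) = 1/(H + 2*H/(-45 + H)))
1/(V(299) + m) = 1/((-45 + 299)/(299*(-43 + 299)) + 90204) = 1/((1/299)*254/256 + 90204) = 1/((1/299)*(1/256)*254 + 90204) = 1/(127/38272 + 90204) = 1/(3452287615/38272) = 38272/3452287615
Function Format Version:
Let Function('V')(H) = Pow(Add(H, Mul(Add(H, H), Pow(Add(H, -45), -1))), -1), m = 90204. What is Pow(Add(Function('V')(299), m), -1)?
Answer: Rational(38272, 3452287615) ≈ 1.1086e-5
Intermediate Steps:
Function('V')(H) = Pow(Add(H, Mul(2, H, Pow(Add(-45, H), -1))), -1) (Function('V')(H) = Pow(Add(H, Mul(Mul(2, H), Pow(Add(-45, H), -1))), -1) = Pow(Add(H, Mul(2, H, Pow(Add(-45, H), -1))), -1))
Pow(Add(Function('V')(299), m), -1) = Pow(Add(Mul(Pow(299, -1), Pow(Add(-43, 299), -1), Add(-45, 299)), 90204), -1) = Pow(Add(Mul(Rational(1, 299), Pow(256, -1), 254), 90204), -1) = Pow(Add(Mul(Rational(1, 299), Rational(1, 256), 254), 90204), -1) = Pow(Add(Rational(127, 38272), 90204), -1) = Pow(Rational(3452287615, 38272), -1) = Rational(38272, 3452287615)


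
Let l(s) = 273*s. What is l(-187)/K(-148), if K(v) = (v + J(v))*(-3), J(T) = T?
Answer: -17017/296 ≈ -57.490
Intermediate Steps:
K(v) = -6*v (K(v) = (v + v)*(-3) = (2*v)*(-3) = -6*v)
l(-187)/K(-148) = (273*(-187))/((-6*(-148))) = -51051/888 = -51051*1/888 = -17017/296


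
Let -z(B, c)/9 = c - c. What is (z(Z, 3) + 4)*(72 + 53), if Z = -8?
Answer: 500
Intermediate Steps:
z(B, c) = 0 (z(B, c) = -9*(c - c) = -9*0 = 0)
(z(Z, 3) + 4)*(72 + 53) = (0 + 4)*(72 + 53) = 4*125 = 500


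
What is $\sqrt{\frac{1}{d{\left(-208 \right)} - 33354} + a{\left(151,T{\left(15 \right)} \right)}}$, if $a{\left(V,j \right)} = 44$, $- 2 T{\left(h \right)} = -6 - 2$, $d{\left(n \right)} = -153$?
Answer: $\frac{\sqrt{5488844961}}{11169} \approx 6.6332$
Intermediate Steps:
$T{\left(h \right)} = 4$ ($T{\left(h \right)} = - \frac{-6 - 2}{2} = \left(- \frac{1}{2}\right) \left(-8\right) = 4$)
$\sqrt{\frac{1}{d{\left(-208 \right)} - 33354} + a{\left(151,T{\left(15 \right)} \right)}} = \sqrt{\frac{1}{-153 - 33354} + 44} = \sqrt{\frac{1}{-33507} + 44} = \sqrt{- \frac{1}{33507} + 44} = \sqrt{\frac{1474307}{33507}} = \frac{\sqrt{5488844961}}{11169}$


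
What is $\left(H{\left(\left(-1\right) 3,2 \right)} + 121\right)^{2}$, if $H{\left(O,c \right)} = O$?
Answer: $13924$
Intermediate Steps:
$\left(H{\left(\left(-1\right) 3,2 \right)} + 121\right)^{2} = \left(\left(-1\right) 3 + 121\right)^{2} = \left(-3 + 121\right)^{2} = 118^{2} = 13924$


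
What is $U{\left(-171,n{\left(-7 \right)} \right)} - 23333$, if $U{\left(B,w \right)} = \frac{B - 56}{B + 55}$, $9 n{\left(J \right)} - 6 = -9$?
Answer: $- \frac{2706401}{116} \approx -23331.0$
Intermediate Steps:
$n{\left(J \right)} = - \frac{1}{3}$ ($n{\left(J \right)} = \frac{2}{3} + \frac{1}{9} \left(-9\right) = \frac{2}{3} - 1 = - \frac{1}{3}$)
$U{\left(B,w \right)} = \frac{-56 + B}{55 + B}$ ($U{\left(B,w \right)} = \frac{B - 56}{55 + B} = \frac{-56 + B}{55 + B}$)
$U{\left(-171,n{\left(-7 \right)} \right)} - 23333 = \frac{-56 - 171}{55 - 171} - 23333 = \frac{1}{-116} \left(-227\right) - 23333 = \left(- \frac{1}{116}\right) \left(-227\right) - 23333 = \frac{227}{116} - 23333 = - \frac{2706401}{116}$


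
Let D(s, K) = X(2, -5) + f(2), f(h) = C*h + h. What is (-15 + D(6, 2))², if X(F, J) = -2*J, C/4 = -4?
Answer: 1225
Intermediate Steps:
C = -16 (C = 4*(-4) = -16)
f(h) = -15*h (f(h) = -16*h + h = -15*h)
D(s, K) = -20 (D(s, K) = -2*(-5) - 15*2 = 10 - 30 = -20)
(-15 + D(6, 2))² = (-15 - 20)² = (-35)² = 1225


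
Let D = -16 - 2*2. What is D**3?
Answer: -8000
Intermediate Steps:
D = -20 (D = -16 - 4 = -20)
D**3 = (-20)**3 = -8000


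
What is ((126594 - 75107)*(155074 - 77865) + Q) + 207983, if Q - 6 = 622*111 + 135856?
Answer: 3975672670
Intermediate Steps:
Q = 204904 (Q = 6 + (622*111 + 135856) = 6 + (69042 + 135856) = 6 + 204898 = 204904)
((126594 - 75107)*(155074 - 77865) + Q) + 207983 = ((126594 - 75107)*(155074 - 77865) + 204904) + 207983 = (51487*77209 + 204904) + 207983 = (3975259783 + 204904) + 207983 = 3975464687 + 207983 = 3975672670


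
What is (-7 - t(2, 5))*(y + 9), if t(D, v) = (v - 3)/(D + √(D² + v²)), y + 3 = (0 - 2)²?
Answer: -342/5 - 4*√29/5 ≈ -72.708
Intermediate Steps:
y = 1 (y = -3 + (0 - 2)² = -3 + (-2)² = -3 + 4 = 1)
t(D, v) = (-3 + v)/(D + √(D² + v²))
(-7 - t(2, 5))*(y + 9) = (-7 - (-3 + 5)/(2 + √(2² + 5²)))*(1 + 9) = (-7 - 2/(2 + √(4 + 25)))*10 = (-7 - 2/(2 + √29))*10 = -70 - 20/(2 + √29)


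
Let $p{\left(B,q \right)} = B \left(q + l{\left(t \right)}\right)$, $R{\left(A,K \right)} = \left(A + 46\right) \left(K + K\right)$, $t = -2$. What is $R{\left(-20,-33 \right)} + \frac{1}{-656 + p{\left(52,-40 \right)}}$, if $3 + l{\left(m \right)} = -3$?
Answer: $- \frac{5230369}{3048} \approx -1716.0$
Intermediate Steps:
$l{\left(m \right)} = -6$ ($l{\left(m \right)} = -3 - 3 = -6$)
$R{\left(A,K \right)} = 2 K \left(46 + A\right)$ ($R{\left(A,K \right)} = \left(46 + A\right) 2 K = 2 K \left(46 + A\right)$)
$p{\left(B,q \right)} = B \left(-6 + q\right)$ ($p{\left(B,q \right)} = B \left(q - 6\right) = B \left(-6 + q\right)$)
$R{\left(-20,-33 \right)} + \frac{1}{-656 + p{\left(52,-40 \right)}} = 2 \left(-33\right) \left(46 - 20\right) + \frac{1}{-656 + 52 \left(-6 - 40\right)} = 2 \left(-33\right) 26 + \frac{1}{-656 + 52 \left(-46\right)} = -1716 + \frac{1}{-656 - 2392} = -1716 + \frac{1}{-3048} = -1716 - \frac{1}{3048} = - \frac{5230369}{3048}$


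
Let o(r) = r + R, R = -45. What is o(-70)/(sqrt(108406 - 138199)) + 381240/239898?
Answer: 63540/39983 + 115*I*sqrt(29793)/29793 ≈ 1.5892 + 0.66625*I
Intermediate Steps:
o(r) = -45 + r (o(r) = r - 45 = -45 + r)
o(-70)/(sqrt(108406 - 138199)) + 381240/239898 = (-45 - 70)/(sqrt(108406 - 138199)) + 381240/239898 = -115*(-I*sqrt(29793)/29793) + 381240*(1/239898) = -115*(-I*sqrt(29793)/29793) + 63540/39983 = -(-115)*I*sqrt(29793)/29793 + 63540/39983 = 115*I*sqrt(29793)/29793 + 63540/39983 = 63540/39983 + 115*I*sqrt(29793)/29793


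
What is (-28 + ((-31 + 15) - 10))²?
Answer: 2916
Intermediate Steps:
(-28 + ((-31 + 15) - 10))² = (-28 + (-16 - 10))² = (-28 - 26)² = (-54)² = 2916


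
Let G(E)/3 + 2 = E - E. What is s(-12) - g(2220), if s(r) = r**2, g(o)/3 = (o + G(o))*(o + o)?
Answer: -29490336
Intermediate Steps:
G(E) = -6 (G(E) = -6 + 3*(E - E) = -6 + 3*0 = -6 + 0 = -6)
g(o) = 6*o*(-6 + o) (g(o) = 3*((o - 6)*(o + o)) = 3*((-6 + o)*(2*o)) = 3*(2*o*(-6 + o)) = 6*o*(-6 + o))
s(-12) - g(2220) = (-12)**2 - 6*2220*(-6 + 2220) = 144 - 6*2220*2214 = 144 - 1*29490480 = 144 - 29490480 = -29490336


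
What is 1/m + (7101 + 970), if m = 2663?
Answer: 21493074/2663 ≈ 8071.0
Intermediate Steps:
1/m + (7101 + 970) = 1/2663 + (7101 + 970) = 1/2663 + 8071 = 21493074/2663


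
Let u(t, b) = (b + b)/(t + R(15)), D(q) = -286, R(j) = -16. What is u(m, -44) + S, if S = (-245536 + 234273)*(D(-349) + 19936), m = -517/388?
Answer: -1488363179606/6725 ≈ -2.2132e+8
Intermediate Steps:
m = -517/388 (m = -517*1/388 = -517/388 ≈ -1.3325)
u(t, b) = 2*b/(-16 + t) (u(t, b) = (b + b)/(t - 16) = (2*b)/(-16 + t) = 2*b/(-16 + t))
S = -221317950 (S = (-245536 + 234273)*(-286 + 19936) = -11263*19650 = -221317950)
u(m, -44) + S = 2*(-44)/(-16 - 517/388) - 221317950 = 2*(-44)/(-6725/388) - 221317950 = 2*(-44)*(-388/6725) - 221317950 = 34144/6725 - 221317950 = -1488363179606/6725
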